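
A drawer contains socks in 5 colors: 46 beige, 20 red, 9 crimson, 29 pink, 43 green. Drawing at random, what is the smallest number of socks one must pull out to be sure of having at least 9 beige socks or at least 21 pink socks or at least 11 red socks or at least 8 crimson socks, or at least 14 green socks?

59

The worst case stops just short of every target: 8 beige, 10 red, 7 crimson, 20 pink, 13 green — 8 + 10 + 7 + 20 + 13 = 58 socks.
One more sock must push some color to its target, so 58 + 1 = 59.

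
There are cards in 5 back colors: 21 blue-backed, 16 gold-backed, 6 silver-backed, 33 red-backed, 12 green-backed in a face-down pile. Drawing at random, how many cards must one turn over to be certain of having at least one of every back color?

The hardest back color to obtain is silver-backed: we could draw every other card first — 88 − 6 = 82 cards — without a single silver-backed one.
The next draw must be silver-backed, so 82 + 1 = 83.

83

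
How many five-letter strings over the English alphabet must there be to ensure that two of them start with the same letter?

27

There are 26 possible first letters acting as pigeonholes.
With 26 five-letter strings over the English alphabet we could place one in each, avoiding any repeat.
One more forces some class to hold 2, so 26 + 1 = 27.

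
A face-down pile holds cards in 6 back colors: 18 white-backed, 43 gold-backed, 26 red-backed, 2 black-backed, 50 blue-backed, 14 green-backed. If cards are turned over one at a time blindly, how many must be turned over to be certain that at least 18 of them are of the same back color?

85

In the worst case we take at most 17 of each back color, but all 2 black-backed and all 14 green-backed (fewer than 17), giving 17 + 17 + 17 + 2 + 17 + 14 = 84.
One more card then forces some back color to 18, so 84 + 1 = 85.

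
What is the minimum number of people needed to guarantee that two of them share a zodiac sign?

13

There are 12 zodiac signs acting as pigeonholes.
With 12 people we could place one in each, avoiding any repeat.
One more forces some class to hold 2, so 12 + 1 = 13.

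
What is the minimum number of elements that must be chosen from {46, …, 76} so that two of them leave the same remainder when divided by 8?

9

Group the integers by remainder mod 8; there are 8 residue classes, each nonempty in this range.
Choosing one from each class (8 integers) avoids any shared remainder.
One more choice must repeat a class, so two differ by a multiple of 8. Hence 8 + 1 = 9.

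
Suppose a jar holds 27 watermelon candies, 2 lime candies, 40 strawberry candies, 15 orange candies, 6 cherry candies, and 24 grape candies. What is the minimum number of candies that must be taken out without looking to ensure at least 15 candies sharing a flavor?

65

In the worst case we take at most 14 of each flavor, but all 2 lime and all 6 cherry (fewer than 14), giving 14 + 2 + 14 + 14 + 6 + 14 = 64.
One more candy then forces some flavor to 15, so 64 + 1 = 65.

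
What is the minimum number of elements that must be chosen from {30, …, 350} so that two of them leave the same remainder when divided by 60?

Use the pigeonhole principle on residue classes: group the integers by remainder mod 60; there are 60 residue classes, each nonempty in this range.
Choosing one from each class (60 integers) avoids any shared remainder.
One more choice must repeat a class, so two differ by a multiple of 60. Hence 60 + 1 = 61.

61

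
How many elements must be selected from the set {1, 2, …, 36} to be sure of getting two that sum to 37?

19

Partition {1, …, 36} into 18 pairs: {1,36}, {2,35}, …, {18,19}.
Choosing 18 integers — say the integers 1 through 18 — takes one from each pair and avoids the property.
Choosing 19 forces two into the same pair by pigeonhole, and those sum to 37. So 19.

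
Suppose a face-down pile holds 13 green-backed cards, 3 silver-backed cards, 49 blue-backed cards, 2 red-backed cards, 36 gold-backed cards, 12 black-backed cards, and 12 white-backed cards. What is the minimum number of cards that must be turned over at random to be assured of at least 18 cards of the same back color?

77

In the worst case we take at most 17 of each back color, but all 13 green-backed, all 3 silver-backed, all 2 red-backed, all 12 black-backed, and all 12 white-backed (fewer than 17), giving 13 + 3 + 17 + 2 + 17 + 12 + 12 = 76.
One more card then forces some back color to 18, so 76 + 1 = 77.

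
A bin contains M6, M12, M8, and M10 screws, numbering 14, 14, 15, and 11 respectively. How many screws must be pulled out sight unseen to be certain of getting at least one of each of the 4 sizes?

44

The hardest size to obtain is M10: we could draw every other screw first — 54 − 11 = 43 screws — without a single M10 one.
The next draw must be M10, so 43 + 1 = 44.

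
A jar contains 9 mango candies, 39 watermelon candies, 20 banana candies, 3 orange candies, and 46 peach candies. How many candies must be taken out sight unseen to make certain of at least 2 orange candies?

The worst case draws every non-orange candy first: 9 + 39 + 20 + 46 = 114.
The next 2 draws are then forced to be orange, giving 114 + 2 = 116.

116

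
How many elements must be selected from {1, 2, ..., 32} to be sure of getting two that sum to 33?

17

Partition {1, …, 32} into 16 pairs: {1,32}, {2,31}, …, {16,17}.
Choosing 16 integers — say the integers 1 through 16 — takes one from each pair and avoids the property.
Choosing 17 forces two into the same pair by pigeonhole, and those sum to 33. So 17.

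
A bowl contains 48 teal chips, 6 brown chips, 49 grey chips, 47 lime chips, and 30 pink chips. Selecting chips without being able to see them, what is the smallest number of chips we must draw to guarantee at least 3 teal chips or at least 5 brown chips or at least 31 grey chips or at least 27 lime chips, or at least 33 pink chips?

93

Each of the 5 colors has its own threshold; avoid all of them simultaneously.
The worst case stops just short of every target: 2 teal, 4 brown, 30 grey, 26 lime, all 30 pink — 2 + 4 + 30 + 26 + 30 = 92 chips.
One more chip must push some color to its target, so 92 + 1 = 93.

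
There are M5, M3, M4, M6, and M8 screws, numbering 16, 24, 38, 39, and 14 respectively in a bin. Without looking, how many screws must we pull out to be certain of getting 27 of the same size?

Treat the 5 sizes as pigeonholes.
In the worst case we take at most 26 of each size, but all 16 M5, all 24 M3, and all 14 M8 (fewer than 26), giving 16 + 24 + 26 + 26 + 14 = 106.
One more screw then forces some size to 27, so 106 + 1 = 107.

107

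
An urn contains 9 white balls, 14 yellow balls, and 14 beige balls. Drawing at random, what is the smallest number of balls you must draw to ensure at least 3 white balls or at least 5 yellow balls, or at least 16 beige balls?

Each of the 3 colors has its own threshold; avoid all of them simultaneously.
The worst case stops just short of every target: 2 white, 4 yellow, all 14 beige — 2 + 4 + 14 = 20 balls.
One more ball must push some color to its target, so 20 + 1 = 21.

21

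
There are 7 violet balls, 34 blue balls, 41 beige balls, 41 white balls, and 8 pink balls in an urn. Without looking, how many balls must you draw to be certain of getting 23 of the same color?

In the worst case we take at most 22 of each color, but all 7 violet and all 8 pink (fewer than 22), giving 7 + 22 + 22 + 22 + 8 = 81.
One more ball then forces some color to 23, so 81 + 1 = 82.

82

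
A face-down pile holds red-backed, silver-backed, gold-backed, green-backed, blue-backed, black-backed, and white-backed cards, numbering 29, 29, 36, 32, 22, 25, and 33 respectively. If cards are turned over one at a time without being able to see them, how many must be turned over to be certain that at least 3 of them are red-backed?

To avoid red-backed cards as long as possible, exhaust the other 6 back colors first.
The worst case draws every non-red-backed card first: 29 + 36 + 32 + 22 + 25 + 33 = 177.
The next 3 draws are then forced to be red-backed, giving 177 + 3 = 180.

180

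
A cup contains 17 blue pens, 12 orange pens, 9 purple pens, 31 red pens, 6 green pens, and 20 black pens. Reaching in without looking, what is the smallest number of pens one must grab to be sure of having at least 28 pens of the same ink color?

92

In the worst case we take at most 27 of each ink color, but all 17 blue, all 12 orange, all 9 purple, all 6 green, and all 20 black (fewer than 27), giving 17 + 12 + 9 + 27 + 6 + 20 = 91.
One more pen then forces some ink color to 28, so 91 + 1 = 92.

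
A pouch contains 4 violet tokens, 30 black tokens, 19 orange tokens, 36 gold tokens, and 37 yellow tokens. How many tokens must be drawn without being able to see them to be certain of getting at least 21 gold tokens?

111

The worst case draws every non-gold token first: 4 + 30 + 19 + 37 = 90.
The next 21 draws are then forced to be gold, giving 90 + 21 = 111.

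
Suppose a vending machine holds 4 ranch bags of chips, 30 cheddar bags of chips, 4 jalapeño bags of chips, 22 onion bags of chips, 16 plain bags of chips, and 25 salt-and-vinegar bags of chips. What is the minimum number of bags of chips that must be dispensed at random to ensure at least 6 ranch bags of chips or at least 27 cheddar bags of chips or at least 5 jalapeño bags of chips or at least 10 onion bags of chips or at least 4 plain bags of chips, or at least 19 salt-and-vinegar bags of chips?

65

The worst case stops just short of every target: all 4 ranch, 26 cheddar, 4 jalapeño, 9 onion, 3 plain, 18 salt-and-vinegar — 4 + 26 + 4 + 9 + 3 + 18 = 64 bags of chips.
One more bag of chips must push some flavor to its target, so 64 + 1 = 65.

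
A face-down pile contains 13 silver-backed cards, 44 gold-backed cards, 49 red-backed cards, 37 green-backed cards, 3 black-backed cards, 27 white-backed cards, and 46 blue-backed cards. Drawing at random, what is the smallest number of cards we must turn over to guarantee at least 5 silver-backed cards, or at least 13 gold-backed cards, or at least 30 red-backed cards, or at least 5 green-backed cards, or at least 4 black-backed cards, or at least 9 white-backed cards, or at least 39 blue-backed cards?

Each of the 7 back colors has its own threshold; avoid all of them simultaneously.
The worst case stops just short of every target: 4 silver-backed, 12 gold-backed, 29 red-backed, 4 green-backed, 3 black-backed, 8 white-backed, 38 blue-backed — 4 + 12 + 29 + 4 + 3 + 8 + 38 = 98 cards.
One more card must push some back color to its target, so 98 + 1 = 99.

99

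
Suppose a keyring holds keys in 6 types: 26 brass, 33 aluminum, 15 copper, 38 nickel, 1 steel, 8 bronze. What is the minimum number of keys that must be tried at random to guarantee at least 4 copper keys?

The worst case draws every non-copper key first: 26 + 33 + 38 + 1 + 8 = 106.
The next 4 draws are then forced to be copper, giving 106 + 4 = 110.

110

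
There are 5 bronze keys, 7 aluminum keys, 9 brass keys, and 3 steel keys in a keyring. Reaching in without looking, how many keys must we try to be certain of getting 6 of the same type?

19

Treat the 4 types as pigeonholes.
In the worst case we take at most 5 of each type, but all 3 steel (fewer than 5), giving 5 + 5 + 5 + 3 = 18.
One more key then forces some type to 6, so 18 + 1 = 19.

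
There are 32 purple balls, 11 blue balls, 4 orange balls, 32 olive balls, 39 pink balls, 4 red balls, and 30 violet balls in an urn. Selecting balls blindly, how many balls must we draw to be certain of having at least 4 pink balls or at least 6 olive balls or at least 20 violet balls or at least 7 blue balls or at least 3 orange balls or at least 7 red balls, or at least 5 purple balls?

Each of the 7 colors has its own threshold; avoid all of them simultaneously.
The worst case stops just short of every target: 4 purple, 6 blue, 2 orange, 5 olive, 3 pink, all 4 red, 19 violet — 4 + 6 + 2 + 5 + 3 + 4 + 19 = 43 balls.
One more ball must push some color to its target, so 43 + 1 = 44.

44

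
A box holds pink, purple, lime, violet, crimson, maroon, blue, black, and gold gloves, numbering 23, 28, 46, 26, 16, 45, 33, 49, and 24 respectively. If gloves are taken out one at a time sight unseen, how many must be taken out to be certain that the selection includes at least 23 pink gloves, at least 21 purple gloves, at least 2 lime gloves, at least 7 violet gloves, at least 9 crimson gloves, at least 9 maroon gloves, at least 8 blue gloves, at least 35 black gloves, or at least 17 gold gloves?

The worst case stops just short of every target: 22 pink, 20 purple, 1 lime, 6 violet, 8 crimson, 8 maroon, 7 blue, 34 black, 16 gold — 22 + 20 + 1 + 6 + 8 + 8 + 7 + 34 + 16 = 122 gloves.
One more glove must push some color to its target, so 122 + 1 = 123.

123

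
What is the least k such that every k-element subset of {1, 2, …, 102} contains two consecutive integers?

52

Partition {1, …, 102} into 51 pairs: {1,2}, {3,4}, …, {101,102}.
Choosing 51 integers — say the 51 even numbers 2, 4, …, 102 — takes one from each pair and avoids the property.
Choosing 52 forces two into the same pair by pigeonhole, and those are consecutive. So 52.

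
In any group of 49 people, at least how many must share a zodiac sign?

5

There are 12 zodiac signs, which serve as the pigeonholes.
If each of the 12 zodiac signs held at most 4, the total would be at most 12 × 4 = 48 < 49, a contradiction.
So at least one holds ⌈49/12⌉ = 5.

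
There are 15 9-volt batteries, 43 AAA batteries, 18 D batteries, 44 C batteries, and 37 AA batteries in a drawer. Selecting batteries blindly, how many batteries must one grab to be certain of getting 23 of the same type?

Treat the 5 types as pigeonholes.
In the worst case we take at most 22 of each type, but all 15 9-volt and all 18 D (fewer than 22), giving 15 + 22 + 18 + 22 + 22 = 99.
One more battery then forces some type to 23, so 99 + 1 = 100.

100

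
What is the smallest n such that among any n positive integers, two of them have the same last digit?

11

There are 10 possible last digits acting as pigeonholes.
With 10 positive integers we could place one in each, avoiding any repeat.
One more forces some class to hold 2, so 10 + 1 = 11.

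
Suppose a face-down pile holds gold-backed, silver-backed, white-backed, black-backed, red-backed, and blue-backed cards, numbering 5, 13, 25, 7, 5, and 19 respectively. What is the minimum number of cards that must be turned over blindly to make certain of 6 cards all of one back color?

Treat the 6 back colors as pigeonholes.
The worst case takes 5 cards of each back color without reaching 6 of any: 6 × 5 = 30.
The next card must bring some back color to 6, so 30 + 1 = 31.

31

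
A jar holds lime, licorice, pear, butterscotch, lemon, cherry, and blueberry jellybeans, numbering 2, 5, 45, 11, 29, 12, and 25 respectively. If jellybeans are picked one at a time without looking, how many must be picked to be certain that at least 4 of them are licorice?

The worst case draws every non-licorice jellybean first: 2 + 45 + 11 + 29 + 12 + 25 = 124.
The next 4 draws are then forced to be licorice, giving 124 + 4 = 128.

128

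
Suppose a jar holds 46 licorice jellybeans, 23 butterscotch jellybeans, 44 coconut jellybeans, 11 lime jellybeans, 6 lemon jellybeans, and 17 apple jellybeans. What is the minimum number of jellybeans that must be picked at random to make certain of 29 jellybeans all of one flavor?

114

Treat the 6 flavors as pigeonholes.
In the worst case we take at most 28 of each flavor, but all 23 butterscotch, all 11 lime, all 6 lemon, and all 17 apple (fewer than 28), giving 28 + 23 + 28 + 11 + 6 + 17 = 113.
One more jellybean then forces some flavor to 29, so 113 + 1 = 114.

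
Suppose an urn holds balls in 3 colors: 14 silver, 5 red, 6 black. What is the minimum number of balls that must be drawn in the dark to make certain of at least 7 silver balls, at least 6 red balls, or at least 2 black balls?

13

The worst case stops just short of every target: 6 silver, 5 red, 1 black — 6 + 5 + 1 = 12 balls.
One more ball must push some color to its target, so 12 + 1 = 13.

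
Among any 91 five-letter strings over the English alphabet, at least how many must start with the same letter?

There are 26 possible first letters, which serve as the pigeonholes.
If each of the 26 possible first letters held at most 3, the total would be at most 26 × 3 = 78 < 91, a contradiction.
So at least one holds ⌈91/26⌉ = 4.

4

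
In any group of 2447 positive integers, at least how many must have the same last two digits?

25

There are 100 possible two-digit endings, which serve as the pigeonholes.
If each of the 100 possible two-digit endings held at most 24, the total would be at most 100 × 24 = 2400 < 2447, a contradiction.
So at least one holds ⌈2447/100⌉ = 25.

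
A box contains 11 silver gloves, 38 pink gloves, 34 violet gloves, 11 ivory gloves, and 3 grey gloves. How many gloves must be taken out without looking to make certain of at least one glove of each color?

The hardest color to obtain is grey: we could draw every other glove first — 97 − 3 = 94 gloves — without a single grey one.
The next draw must be grey, so 94 + 1 = 95.

95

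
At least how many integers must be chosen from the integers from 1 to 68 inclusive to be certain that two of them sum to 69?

Partition {1, …, 68} into 34 pairs: {1,68}, {2,67}, …, {34,35}.
Choosing 34 integers — say the integers 1 through 34 — takes one from each pair and avoids the property.
Choosing 35 forces two into the same pair by pigeonhole, and those sum to 69. So 35.

35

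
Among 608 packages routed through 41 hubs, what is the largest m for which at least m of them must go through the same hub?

The 608 packages fall into 41 hubs.
If each of the 41 hubs held at most 14, the total would be at most 41 × 14 = 574 < 608, a contradiction.
So at least one holds ⌈608/41⌉ = 15.

15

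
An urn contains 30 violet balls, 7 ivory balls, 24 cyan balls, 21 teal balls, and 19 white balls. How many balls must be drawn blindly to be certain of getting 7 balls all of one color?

31

The worst case takes 6 balls of each color without reaching 7 of any: 5 × 6 = 30.
The next ball must bring some color to 7, so 30 + 1 = 31.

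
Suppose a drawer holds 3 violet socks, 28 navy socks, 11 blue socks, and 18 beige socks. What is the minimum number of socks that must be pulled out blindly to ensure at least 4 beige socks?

46

The worst case draws every non-beige sock first: 3 + 28 + 11 = 42.
The next 4 draws are then forced to be beige, giving 42 + 4 = 46.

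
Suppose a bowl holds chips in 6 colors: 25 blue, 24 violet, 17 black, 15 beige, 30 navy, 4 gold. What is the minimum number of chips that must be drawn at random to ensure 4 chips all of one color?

Treat the 6 colors as pigeonholes.
The worst case takes 3 chips of each color without reaching 4 of any: 6 × 3 = 18.
The next chip must bring some color to 4, so 18 + 1 = 19.

19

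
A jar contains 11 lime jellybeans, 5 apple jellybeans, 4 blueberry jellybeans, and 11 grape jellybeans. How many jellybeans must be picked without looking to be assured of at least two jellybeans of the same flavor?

5

The worst case takes 1 jellybean of each flavor without reaching 2 of any: 4 × 1 = 4.
The next jellybean must bring some flavor to 2, so 4 + 1 = 5.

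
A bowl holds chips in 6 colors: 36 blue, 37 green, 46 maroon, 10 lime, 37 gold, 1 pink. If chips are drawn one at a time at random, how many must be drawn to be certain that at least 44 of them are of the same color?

Treat the 6 colors as pigeonholes.
In the worst case we take at most 43 of each color, but all 36 blue, all 37 green, all 10 lime, all 37 gold, and all 1 pink (fewer than 43), giving 36 + 37 + 43 + 10 + 37 + 1 = 164.
One more chip then forces some color to 44, so 164 + 1 = 165.

165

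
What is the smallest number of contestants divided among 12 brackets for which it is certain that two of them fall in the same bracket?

There are 12 brackets acting as pigeonholes.
With 12 contestants we could place one in each, avoiding any repeat.
One more forces some class to hold 2, so 12 + 1 = 13.

13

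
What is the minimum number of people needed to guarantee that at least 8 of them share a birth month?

85

There are 12 months of the year acting as pigeonholes.
With 12 × 7 = 84 people we could place exactly 7 in each, with no class reaching 8.
One more forces some class to hold 8, so 84 + 1 = 85.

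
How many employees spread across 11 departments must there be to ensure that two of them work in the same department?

There are 11 departments acting as pigeonholes.
With 11 employees we could place one in each, avoiding any repeat.
One more forces some class to hold 2, so 11 + 1 = 12.

12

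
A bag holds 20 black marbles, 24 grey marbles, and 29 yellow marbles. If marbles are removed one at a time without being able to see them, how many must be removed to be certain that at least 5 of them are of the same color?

Treat the 3 colors as pigeonholes.
The worst case takes 4 marbles of each color without reaching 5 of any: 3 × 4 = 12.
The next marble must bring some color to 5, so 12 + 1 = 13.

13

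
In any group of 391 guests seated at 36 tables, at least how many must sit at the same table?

The 391 guests fall into 36 tables.
If each of the 36 tables held at most 10, the total would be at most 36 × 10 = 360 < 391, a contradiction.
So at least one holds ⌈391/36⌉ = 11.

11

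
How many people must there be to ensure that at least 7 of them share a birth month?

There are 12 months of the year acting as pigeonholes.
With 12 × 6 = 72 people we could place exactly 6 in each, with no class reaching 7.
One more forces some class to hold 7, so 72 + 1 = 73.

73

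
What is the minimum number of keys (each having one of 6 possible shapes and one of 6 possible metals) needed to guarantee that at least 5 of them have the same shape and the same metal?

There are 6 × 6 = 36 (shape, metal) combinations acting as pigeonholes.
With 36 × 4 = 144 keys we could place exactly 4 in each, with no (shape, metal) pair reaching 5.
One more forces some (shape, metal) pair to hold 5, so 144 + 1 = 145.

145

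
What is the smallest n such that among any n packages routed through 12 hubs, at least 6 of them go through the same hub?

61

There are 12 hubs acting as pigeonholes.
With 12 × 5 = 60 packages we could place exactly 5 in each, with no class reaching 6.
One more forces some class to hold 6, so 60 + 1 = 61.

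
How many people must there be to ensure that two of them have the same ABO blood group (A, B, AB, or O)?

5

There are 4 ABO blood groups acting as pigeonholes.
With 4 people we could place one in each, avoiding any repeat.
One more forces some class to hold 2, so 4 + 1 = 5.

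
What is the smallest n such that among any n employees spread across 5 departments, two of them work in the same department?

6

There are 5 departments acting as pigeonholes.
With 5 employees we could place one in each, avoiding any repeat.
One more forces some class to hold 2, so 5 + 1 = 6.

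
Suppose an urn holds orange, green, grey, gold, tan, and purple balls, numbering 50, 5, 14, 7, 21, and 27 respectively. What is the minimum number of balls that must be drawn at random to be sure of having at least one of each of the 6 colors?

120

The hardest color to obtain is green: we could draw every other ball first — 124 − 5 = 119 balls — without a single green one.
The next draw must be green, so 119 + 1 = 120.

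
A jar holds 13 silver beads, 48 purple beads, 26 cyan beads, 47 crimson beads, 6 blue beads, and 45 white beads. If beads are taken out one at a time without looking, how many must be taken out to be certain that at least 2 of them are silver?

To avoid silver beads as long as possible, exhaust the other 5 colors first.
The worst case draws every non-silver bead first: 48 + 26 + 47 + 6 + 45 = 172.
The next 2 draws are then forced to be silver, giving 172 + 2 = 174.

174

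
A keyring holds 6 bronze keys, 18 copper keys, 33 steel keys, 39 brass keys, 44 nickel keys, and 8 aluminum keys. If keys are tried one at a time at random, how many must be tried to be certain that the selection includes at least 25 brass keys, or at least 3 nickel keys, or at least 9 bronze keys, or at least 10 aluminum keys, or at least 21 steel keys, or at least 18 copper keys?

The worst case stops just short of every target: all 6 bronze, 17 copper, 20 steel, 24 brass, 2 nickel, all 8 aluminum — 6 + 17 + 20 + 24 + 2 + 8 = 77 keys.
One more key must push some type to its target, so 77 + 1 = 78.

78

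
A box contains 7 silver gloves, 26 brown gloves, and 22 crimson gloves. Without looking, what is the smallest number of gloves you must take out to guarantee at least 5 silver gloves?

The worst case draws every non-silver glove first: 26 + 22 = 48.
The next 5 draws are then forced to be silver, giving 48 + 5 = 53.

53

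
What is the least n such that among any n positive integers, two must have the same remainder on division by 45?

Two integers differ by a multiple of 45 exactly when they share a remainder mod 45.
There are 45 residue classes mod 45, so 45 integers can all lie in distinct classes.
One more integer must repeat a residue, giving a difference divisible by 45. So n = 45 + 1 = 46.

46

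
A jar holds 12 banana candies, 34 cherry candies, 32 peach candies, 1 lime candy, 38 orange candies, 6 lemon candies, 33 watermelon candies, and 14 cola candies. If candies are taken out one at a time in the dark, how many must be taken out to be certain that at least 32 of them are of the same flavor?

158

In the worst case we take at most 31 of each flavor, but all 12 banana, all 1 lime, all 6 lemon, and all 14 cola (fewer than 31), giving 12 + 31 + 31 + 1 + 31 + 6 + 31 + 14 = 157.
One more candy then forces some flavor to 32, so 157 + 1 = 158.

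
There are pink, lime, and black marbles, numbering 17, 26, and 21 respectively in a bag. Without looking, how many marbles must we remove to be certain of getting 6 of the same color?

16

Treat the 3 colors as pigeonholes.
The worst case takes 5 marbles of each color without reaching 6 of any: 3 × 5 = 15.
The next marble must bring some color to 6, so 15 + 1 = 16.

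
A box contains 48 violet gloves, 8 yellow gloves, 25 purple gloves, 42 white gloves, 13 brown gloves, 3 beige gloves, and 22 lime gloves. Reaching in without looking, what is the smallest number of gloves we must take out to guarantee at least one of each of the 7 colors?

159

The hardest color to obtain is beige: we could draw every other glove first — 161 − 3 = 158 gloves — without a single beige one.
The next draw must be beige, so 158 + 1 = 159.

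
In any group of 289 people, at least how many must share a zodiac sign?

25

The 289 people fall into 12 zodiac signs.
If each of the 12 zodiac signs held at most 24, the total would be at most 12 × 24 = 288 < 289, a contradiction.
So at least one holds ⌈289/12⌉ = 25.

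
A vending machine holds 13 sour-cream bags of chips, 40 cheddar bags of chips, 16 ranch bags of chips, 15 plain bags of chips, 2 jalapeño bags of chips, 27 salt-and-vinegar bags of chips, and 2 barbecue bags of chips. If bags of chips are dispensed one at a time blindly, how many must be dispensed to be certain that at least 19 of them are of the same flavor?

85

In the worst case we take at most 18 of each flavor, but all 13 sour-cream, all 16 ranch, all 15 plain, all 2 jalapeño, and all 2 barbecue (fewer than 18), giving 13 + 18 + 16 + 15 + 2 + 18 + 2 = 84.
One more bag of chips then forces some flavor to 19, so 84 + 1 = 85.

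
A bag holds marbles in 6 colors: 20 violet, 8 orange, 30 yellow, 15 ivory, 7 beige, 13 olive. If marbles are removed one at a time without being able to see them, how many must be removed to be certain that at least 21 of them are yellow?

84

The worst case draws every non-yellow marble first: 20 + 8 + 15 + 7 + 13 = 63.
The next 21 draws are then forced to be yellow, giving 63 + 21 = 84.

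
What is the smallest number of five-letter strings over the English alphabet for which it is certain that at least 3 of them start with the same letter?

53

There are 26 possible first letters acting as pigeonholes.
With 26 × 2 = 52 five-letter strings over the English alphabet we could place exactly 2 in each, with no class reaching 3.
One more forces some class to hold 3, so 52 + 1 = 53.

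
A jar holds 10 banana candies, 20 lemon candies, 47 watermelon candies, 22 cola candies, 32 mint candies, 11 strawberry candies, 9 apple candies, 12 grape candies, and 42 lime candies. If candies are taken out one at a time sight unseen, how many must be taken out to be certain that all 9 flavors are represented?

The hardest flavor to obtain is apple: we could draw every other candy first — 205 − 9 = 196 candies — without a single apple one.
The next draw must be apple, so 196 + 1 = 197.

197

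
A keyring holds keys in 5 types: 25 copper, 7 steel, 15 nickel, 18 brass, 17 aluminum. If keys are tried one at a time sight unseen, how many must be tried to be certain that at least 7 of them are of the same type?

The worst case takes 6 keys of each type without reaching 7 of any: 5 × 6 = 30.
The next key must bring some type to 7, so 30 + 1 = 31.

31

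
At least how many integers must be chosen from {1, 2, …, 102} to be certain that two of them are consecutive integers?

52

Partition {1, …, 102} into 51 pairs: {1,2}, {3,4}, …, {101,102}.
Choosing 51 integers — say the 51 even numbers 2, 4, …, 102 — takes one from each pair and avoids the property.
Choosing 52 forces two into the same pair by pigeonhole, and those are consecutive. So 52.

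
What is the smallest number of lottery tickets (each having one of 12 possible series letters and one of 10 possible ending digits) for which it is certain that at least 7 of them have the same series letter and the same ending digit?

There are 12 × 10 = 120 (series letter, ending digit) combinations acting as pigeonholes.
With 120 × 6 = 720 lottery tickets we could place exactly 6 in each, with no (series letter, ending digit) pair reaching 7.
One more forces some (series letter, ending digit) pair to hold 7, so 720 + 1 = 721.

721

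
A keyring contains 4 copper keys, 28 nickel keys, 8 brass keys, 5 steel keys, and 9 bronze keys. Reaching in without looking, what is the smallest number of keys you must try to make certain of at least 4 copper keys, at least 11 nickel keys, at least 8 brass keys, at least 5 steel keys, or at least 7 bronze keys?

31

The worst case stops just short of every target: 3 copper, 10 nickel, 7 brass, 4 steel, 6 bronze — 3 + 10 + 7 + 4 + 6 = 30 keys.
One more key must push some type to its target, so 30 + 1 = 31.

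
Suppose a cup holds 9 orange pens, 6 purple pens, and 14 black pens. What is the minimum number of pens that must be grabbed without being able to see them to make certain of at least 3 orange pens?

The worst case draws every non-orange pen first: 6 + 14 = 20.
The next 3 draws are then forced to be orange, giving 20 + 3 = 23.

23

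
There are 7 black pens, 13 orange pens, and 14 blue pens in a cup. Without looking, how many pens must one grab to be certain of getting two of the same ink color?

4

Treat the 3 ink colors as pigeonholes.
The worst case takes 1 pen of each ink color without reaching 2 of any: 3 × 1 = 3.
The next pen must bring some ink color to 2, so 3 + 1 = 4.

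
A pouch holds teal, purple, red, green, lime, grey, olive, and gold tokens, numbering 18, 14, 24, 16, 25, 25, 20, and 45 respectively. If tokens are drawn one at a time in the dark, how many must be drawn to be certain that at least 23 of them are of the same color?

157

In the worst case we take at most 22 of each color, but all 18 teal, all 14 purple, all 16 green, and all 20 olive (fewer than 22), giving 18 + 14 + 22 + 16 + 22 + 22 + 20 + 22 = 156.
One more token then forces some color to 23, so 156 + 1 = 157.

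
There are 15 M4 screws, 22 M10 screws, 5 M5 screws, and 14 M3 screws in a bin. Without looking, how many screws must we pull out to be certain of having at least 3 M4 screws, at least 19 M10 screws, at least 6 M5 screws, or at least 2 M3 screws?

The worst case stops just short of every target: 2 M4, 18 M10, 5 M5, 1 M3 — 2 + 18 + 5 + 1 = 26 screws.
One more screw must push some size to its target, so 26 + 1 = 27.

27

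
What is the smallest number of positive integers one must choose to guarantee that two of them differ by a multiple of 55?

Two integers differ by a multiple of 55 exactly when they share a remainder mod 55.
There are 55 residue classes mod 55, so 55 integers can all lie in distinct classes.
One more integer must repeat a residue, giving a difference divisible by 55. So n = 55 + 1 = 56.

56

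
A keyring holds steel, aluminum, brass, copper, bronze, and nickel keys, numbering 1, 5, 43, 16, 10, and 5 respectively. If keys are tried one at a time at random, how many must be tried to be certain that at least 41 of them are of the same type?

78

In the worst case we take at most 40 of each type, but all 1 steel, all 5 aluminum, all 16 copper, all 10 bronze, and all 5 nickel (fewer than 40), giving 1 + 5 + 40 + 16 + 10 + 5 = 77.
One more key then forces some type to 41, so 77 + 1 = 78.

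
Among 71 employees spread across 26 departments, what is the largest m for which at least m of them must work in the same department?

3

The 71 employees fall into 26 departments.
If each of the 26 departments held at most 2, the total would be at most 26 × 2 = 52 < 71, a contradiction.
So at least one holds ⌈71/26⌉ = 3.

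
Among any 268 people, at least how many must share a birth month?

There are 12 months of the year, which serve as the pigeonholes.
If each of the 12 months of the year held at most 22, the total would be at most 12 × 22 = 264 < 268, a contradiction.
So at least one holds ⌈268/12⌉ = 23.

23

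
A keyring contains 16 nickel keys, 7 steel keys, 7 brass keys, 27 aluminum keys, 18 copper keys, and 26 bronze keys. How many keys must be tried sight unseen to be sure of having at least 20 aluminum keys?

The worst case draws every non-aluminum key first: 16 + 7 + 7 + 18 + 26 = 74.
The next 20 draws are then forced to be aluminum, giving 74 + 20 = 94.

94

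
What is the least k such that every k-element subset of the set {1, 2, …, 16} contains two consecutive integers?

Partition {1, …, 16} into 8 pairs: {1,2}, {3,4}, …, {15,16}.
Choosing 8 integers — say the 8 even numbers 2, 4, …, 16 — takes one from each pair and avoids the property.
Choosing 9 forces two into the same pair by pigeonhole, and those are consecutive. So 9.

9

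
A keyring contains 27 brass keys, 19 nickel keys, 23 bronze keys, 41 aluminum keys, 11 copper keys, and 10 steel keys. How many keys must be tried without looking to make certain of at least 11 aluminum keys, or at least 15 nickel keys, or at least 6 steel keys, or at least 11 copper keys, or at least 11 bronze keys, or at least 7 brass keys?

56

The worst case stops just short of every target: 6 brass, 14 nickel, 10 bronze, 10 aluminum, 10 copper, 5 steel — 6 + 14 + 10 + 10 + 10 + 5 = 55 keys.
One more key must push some type to its target, so 55 + 1 = 56.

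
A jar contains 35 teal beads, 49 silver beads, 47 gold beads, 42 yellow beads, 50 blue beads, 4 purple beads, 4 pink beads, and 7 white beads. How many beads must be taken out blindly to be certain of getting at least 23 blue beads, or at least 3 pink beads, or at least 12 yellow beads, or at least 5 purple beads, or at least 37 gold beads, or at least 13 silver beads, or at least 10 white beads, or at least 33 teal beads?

127

The worst case stops just short of every target: 32 teal, 12 silver, 36 gold, 11 yellow, 22 blue, 4 purple, 2 pink, all 7 white — 32 + 12 + 36 + 11 + 22 + 4 + 2 + 7 = 126 beads.
One more bead must push some color to its target, so 126 + 1 = 127.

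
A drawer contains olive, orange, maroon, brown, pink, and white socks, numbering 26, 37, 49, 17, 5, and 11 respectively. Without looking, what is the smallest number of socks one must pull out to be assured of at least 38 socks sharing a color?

Treat the 6 colors as pigeonholes.
In the worst case we take at most 37 of each color, but all 26 olive, all 17 brown, all 5 pink, and all 11 white (fewer than 37), giving 26 + 37 + 37 + 17 + 5 + 11 = 133.
One more sock then forces some color to 38, so 133 + 1 = 134.

134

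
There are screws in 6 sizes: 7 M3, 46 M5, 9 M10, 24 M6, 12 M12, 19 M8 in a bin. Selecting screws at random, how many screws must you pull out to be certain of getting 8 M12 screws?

To avoid M12 screws as long as possible, exhaust the other 5 sizes first.
The worst case draws every non-M12 screw first: 7 + 46 + 9 + 24 + 19 = 105.
The next 8 draws are then forced to be M12, giving 105 + 8 = 113.

113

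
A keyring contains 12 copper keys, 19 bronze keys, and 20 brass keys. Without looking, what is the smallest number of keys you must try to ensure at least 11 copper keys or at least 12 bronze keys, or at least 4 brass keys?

25

The worst case stops just short of every target: 10 copper, 11 bronze, 3 brass — 10 + 11 + 3 = 24 keys.
One more key must push some type to its target, so 24 + 1 = 25.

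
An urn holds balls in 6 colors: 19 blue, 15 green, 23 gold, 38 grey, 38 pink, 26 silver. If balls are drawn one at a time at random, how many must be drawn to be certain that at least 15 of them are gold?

151

To avoid gold balls as long as possible, exhaust the other 5 colors first.
The worst case draws every non-gold ball first: 19 + 15 + 38 + 38 + 26 = 136.
The next 15 draws are then forced to be gold, giving 136 + 15 = 151.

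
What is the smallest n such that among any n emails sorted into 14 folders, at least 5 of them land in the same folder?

There are 14 folders acting as pigeonholes.
With 14 × 4 = 56 emails we could place exactly 4 in each, with no class reaching 5.
One more forces some class to hold 5, so 56 + 1 = 57.

57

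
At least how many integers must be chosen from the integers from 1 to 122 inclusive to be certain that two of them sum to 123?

62

Partition {1, …, 122} into 61 pairs: {1,122}, {2,121}, …, {61,62}.
Choosing 61 integers — say the integers 1 through 61 — takes one from each pair and avoids the property.
Choosing 62 forces two into the same pair by pigeonhole, and those sum to 123. So 62.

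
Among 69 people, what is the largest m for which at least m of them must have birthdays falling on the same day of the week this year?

There are 7 days of the week, which serve as the pigeonholes.
If each of the 7 days of the week held at most 9, the total would be at most 7 × 9 = 63 < 69, a contradiction.
So at least one holds ⌈69/7⌉ = 10.

10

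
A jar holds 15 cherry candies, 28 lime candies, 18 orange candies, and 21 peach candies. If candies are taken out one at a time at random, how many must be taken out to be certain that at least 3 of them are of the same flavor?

The worst case takes 2 candies of each flavor without reaching 3 of any: 4 × 2 = 8.
The next candy must bring some flavor to 3, so 8 + 1 = 9.

9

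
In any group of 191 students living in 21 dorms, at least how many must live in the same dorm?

The 191 students fall into 21 dorms.
If each of the 21 dorms held at most 9, the total would be at most 21 × 9 = 189 < 191, a contradiction.
So at least one holds ⌈191/21⌉ = 10.

10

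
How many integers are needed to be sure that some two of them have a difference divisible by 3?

4

Use the pigeonhole principle on residue classes: two integers differ by a multiple of 3 exactly when they share a remainder mod 3.
There are 3 residue classes mod 3, so 3 integers can all lie in distinct classes.
One more integer must repeat a residue, giving a difference divisible by 3. So n = 3 + 1 = 4.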